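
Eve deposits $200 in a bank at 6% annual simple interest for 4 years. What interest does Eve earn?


Use the formula I = P x R x T / 100
P x R x T = 200 x 6 x 4 = 4800
I = 4800 / 100 = $48

$48


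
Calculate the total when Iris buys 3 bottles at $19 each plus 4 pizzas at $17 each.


Cost of bottles:
3 x $19 = $57
Cost of pizzas:
4 x $17 = $68
Add both:
$57 + $68 = $125

$125


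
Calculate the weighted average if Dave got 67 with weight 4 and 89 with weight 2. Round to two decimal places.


Weighted sum:
4 x 67 + 2 x 89 = 446
Total weight:
4 + 2 = 6
Weighted average:
446 / 6 = 74.3333... ≈ 74.33

74.33


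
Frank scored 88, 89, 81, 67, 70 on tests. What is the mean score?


Add the scores:
88 + 89 + 81 + 67 + 70 = 395
Divide by the number of tests:
395 / 5 = 79

79


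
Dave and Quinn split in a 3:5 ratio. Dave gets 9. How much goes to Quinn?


Find the multiplier:
9 / 3 = 3
Apply to Quinn's share:
5 x 3 = 15

15


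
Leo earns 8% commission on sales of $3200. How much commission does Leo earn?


Convert rate to decimal:
8% = 0.08
Multiply by sales:
$3200 x 0.08 = $256

$256


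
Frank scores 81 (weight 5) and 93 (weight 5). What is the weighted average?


Weighted sum:
5 x 81 + 5 x 93 = 870
Total weight:
5 + 5 = 10
Weighted average:
870 / 10 = 87

87


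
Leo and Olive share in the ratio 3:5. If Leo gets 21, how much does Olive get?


Find the multiplier:
21 / 3 = 7
Apply to Olive's share:
5 x 7 = 35

35


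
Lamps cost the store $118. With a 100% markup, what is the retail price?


Calculate the markup amount:
100% of $118 = $118
Add to cost:
$118 + $118 = $236

$236


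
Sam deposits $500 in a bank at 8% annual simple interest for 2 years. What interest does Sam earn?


Use the formula I = P x R x T / 100
P x R x T = 500 x 8 x 2 = 8000
I = 8000 / 100 = $80

$80


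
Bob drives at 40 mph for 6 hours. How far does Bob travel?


Use the formula: distance = speed x time
Speed = 40 mph, Time = 6 hours
40 x 6 = 240 miles

240 miles


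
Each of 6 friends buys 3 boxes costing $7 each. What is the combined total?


Cost per person:
3 x $7 = $21
Group total:
6 x $21 = $126

$126


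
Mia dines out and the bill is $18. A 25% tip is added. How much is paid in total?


Calculate the tip:
25% of $18 = $4.50
Add tip to meal cost:
$18 + $4.50 = $22.50

$22.50


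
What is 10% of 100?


Convert percentage to decimal:
10% = 0.1
Multiply:
100 x 0.1 = 10

10


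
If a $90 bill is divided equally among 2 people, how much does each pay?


Total bill: $90
Number of people: 2
Each pays: $90 / 2 = $45

$45


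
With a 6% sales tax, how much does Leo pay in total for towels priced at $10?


Calculate the tax:
6% of $10 = $0.60
Add tax to price:
$10 + $0.60 = $10.60

$10.60


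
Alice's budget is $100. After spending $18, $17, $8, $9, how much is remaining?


Add up expenses:
$18 + $17 + $8 + $9 = $52
Subtract from budget:
$100 - $52 = $48

$48


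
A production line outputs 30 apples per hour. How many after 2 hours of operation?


Production rate: 30 apples per hour
Time: 2 hours
Total: 30 x 2 = 60 apples

60 apples


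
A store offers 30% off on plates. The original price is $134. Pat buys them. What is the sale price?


Calculate the discount amount:
30% of $134 = $40.20
Subtract from original:
$134 - $40.20 = $93.80

$93.80


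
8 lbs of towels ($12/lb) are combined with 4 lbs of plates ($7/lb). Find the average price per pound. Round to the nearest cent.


Cost of towels:
8 x $12 = $96
Cost of plates:
4 x $7 = $28
Total cost: $96 + $28 = $124
Total weight: 12 lbs
Average: $124 / 12 = $10.3333... ≈ $10.33/lb

$10.33/lb


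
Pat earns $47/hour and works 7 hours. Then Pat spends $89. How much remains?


Calculate earnings:
7 x $47 = $329
Subtract spending:
$329 - $89 = $240

$240


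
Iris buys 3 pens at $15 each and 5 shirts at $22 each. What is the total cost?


Cost of pens:
3 x $15 = $45
Cost of shirts:
5 x $22 = $110
Add both:
$45 + $110 = $155

$155


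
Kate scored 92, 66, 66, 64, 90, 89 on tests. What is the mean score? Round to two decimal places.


Add the scores:
92 + 66 + 66 + 64 + 90 + 89 = 467
Divide by the number of tests:
467 / 6 = 77.8333... ≈ 77.83

77.83


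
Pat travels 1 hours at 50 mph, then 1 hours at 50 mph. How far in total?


Leg 1 distance:
50 x 1 = 50 miles
Leg 2 distance:
50 x 1 = 50 miles
Total distance:
50 + 50 = 100 miles

100 miles


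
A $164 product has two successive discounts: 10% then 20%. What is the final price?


First discount:
10% of $164 = $16.40
Price after first discount:
$164 - $16.40 = $147.60
Second discount:
20% of $147.60 = $29.52
Final price:
$147.60 - $29.52 = $118.08

$118.08


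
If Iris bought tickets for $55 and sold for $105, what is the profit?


Selling price = $105
Cost price = $55
Profit = selling price - cost price:
Profit = $105 - $55 = $50

$50


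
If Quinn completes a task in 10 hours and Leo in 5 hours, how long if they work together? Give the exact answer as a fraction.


Quinn's rate: 1/10 of the job per hour
Leo's rate: 1/5 of the job per hour
Combined rate: 1/10 + 1/5 = 3/10 per hour
Time = 1 / (3/10) = 10/3 hours (≈ 3.33 hours)

10/3 hours


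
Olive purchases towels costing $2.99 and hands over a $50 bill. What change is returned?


Start with the amount paid:
$50
Subtract the price:
$50 - $2.99 = $47.01

$47.01


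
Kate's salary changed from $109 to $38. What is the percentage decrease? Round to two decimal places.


Find the absolute change:
|38 - 109| = 71
Divide by original and multiply by 100:
71 / 109 x 100 = 65.1376...% ≈ 65.14%

65.14%


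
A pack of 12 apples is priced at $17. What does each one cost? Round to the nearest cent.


Total cost: $17
Number of items: 12
Unit price: $17 / 12 = $1.4166... ≈ $1.42

$1.42


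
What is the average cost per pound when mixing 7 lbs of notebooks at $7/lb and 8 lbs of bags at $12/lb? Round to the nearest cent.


Cost of notebooks:
7 x $7 = $49
Cost of bags:
8 x $12 = $96
Total cost: $49 + $96 = $145
Total weight: 15 lbs
Average: $145 / 15 = $9.6666... ≈ $9.67/lb

$9.67/lb


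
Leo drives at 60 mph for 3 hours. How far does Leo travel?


Use the formula: distance = speed x time
Speed = 60 mph, Time = 3 hours
60 x 3 = 180 miles

180 miles


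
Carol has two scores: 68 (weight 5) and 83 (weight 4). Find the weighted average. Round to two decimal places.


Weighted sum:
5 x 68 + 4 x 83 = 672
Total weight:
5 + 4 = 9
Weighted average:
672 / 9 = 74.6666... ≈ 74.67

74.67


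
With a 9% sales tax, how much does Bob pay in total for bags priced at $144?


Calculate the tax:
9% of $144 = $12.96
Add tax to price:
$144 + $12.96 = $156.96

$156.96


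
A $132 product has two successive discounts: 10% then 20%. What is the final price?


First discount:
10% of $132 = $13.20
Price after first discount:
$132 - $13.20 = $118.80
Second discount:
20% of $118.80 = $23.76
Final price:
$118.80 - $23.76 = $95.04

$95.04


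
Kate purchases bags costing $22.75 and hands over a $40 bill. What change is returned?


Start with the amount paid:
$40
Subtract the price:
$40 - $22.75 = $17.25

$17.25


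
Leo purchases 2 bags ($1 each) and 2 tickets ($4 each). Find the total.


Cost of bags:
2 x $1 = $2
Cost of tickets:
2 x $4 = $8
Add both:
$2 + $8 = $10

$10


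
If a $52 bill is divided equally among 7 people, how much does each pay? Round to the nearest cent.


Total bill: $52
Number of people: 7
Each pays: $52 / 7 = $7.4285... ≈ $7.43

$7.43


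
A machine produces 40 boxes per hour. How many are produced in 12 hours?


Production rate: 40 boxes per hour
Time: 12 hours
Total: 40 x 12 = 480 boxes

480 boxes


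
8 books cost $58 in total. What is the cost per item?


Total cost: $58
Number of items: 8
Unit price: $58 / 8 = $7.25

$7.25


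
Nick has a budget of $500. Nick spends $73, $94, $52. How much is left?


Add up expenses:
$73 + $94 + $52 = $219
Subtract from budget:
$500 - $219 = $281

$281


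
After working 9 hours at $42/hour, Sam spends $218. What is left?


Calculate earnings:
9 x $42 = $378
Subtract spending:
$378 - $218 = $160

$160


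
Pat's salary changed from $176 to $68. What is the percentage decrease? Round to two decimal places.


Find the absolute change:
|68 - 176| = 108
Divide by original and multiply by 100:
108 / 176 x 100 = 61.3636...% ≈ 61.36%

61.36%


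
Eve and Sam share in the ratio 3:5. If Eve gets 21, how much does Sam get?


Find the multiplier:
21 / 3 = 7
Apply to Sam's share:
5 x 7 = 35

35


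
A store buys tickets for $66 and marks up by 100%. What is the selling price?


Calculate the markup amount:
100% of $66 = $66
Add to cost:
$66 + $66 = $132

$132


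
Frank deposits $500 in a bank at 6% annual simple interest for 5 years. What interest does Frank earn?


Use the formula I = P x R x T / 100
P x R x T = 500 x 6 x 5 = 15000
I = 15000 / 100 = $150

$150


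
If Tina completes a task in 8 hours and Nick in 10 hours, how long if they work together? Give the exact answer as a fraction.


Tina's rate: 1/8 of the job per hour
Nick's rate: 1/10 of the job per hour
Combined rate: 1/8 + 1/10 = 9/40 per hour
Time = 1 / (9/40) = 40/9 hours (≈ 4.44 hours)

40/9 hours


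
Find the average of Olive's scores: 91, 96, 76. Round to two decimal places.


Add the scores:
91 + 96 + 76 = 263
Divide by the number of tests:
263 / 3 = 87.6666... ≈ 87.67

87.67


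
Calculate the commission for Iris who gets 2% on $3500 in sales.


Convert rate to decimal:
2% = 0.02
Multiply by sales:
$3500 x 0.02 = $70

$70


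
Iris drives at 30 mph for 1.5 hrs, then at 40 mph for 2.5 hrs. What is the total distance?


Leg 1 distance:
30 x 1.5 = 45 miles
Leg 2 distance:
40 x 2.5 = 100 miles
Total distance:
45 + 100 = 145 miles

145 miles


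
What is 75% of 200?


Convert percentage to decimal:
75% = 0.75
Multiply:
200 x 0.75 = 150

150


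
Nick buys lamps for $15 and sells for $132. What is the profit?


Selling price = $132
Cost price = $15
Profit = selling price - cost price:
Profit = $132 - $15 = $117

$117


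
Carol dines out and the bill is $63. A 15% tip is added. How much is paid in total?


Calculate the tip:
15% of $63 = $9.45
Add tip to meal cost:
$63 + $9.45 = $72.45

$72.45


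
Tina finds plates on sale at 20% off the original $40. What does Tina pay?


Calculate the discount amount:
20% of $40 = $8
Subtract from original:
$40 - $8 = $32

$32


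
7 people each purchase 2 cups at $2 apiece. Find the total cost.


Cost per person:
2 x $2 = $4
Group total:
7 x $4 = $28

$28


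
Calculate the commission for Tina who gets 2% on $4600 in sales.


Convert rate to decimal:
2% = 0.02
Multiply by sales:
$4600 x 0.02 = $92

$92


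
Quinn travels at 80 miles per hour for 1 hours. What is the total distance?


Use the formula: distance = speed x time
Speed = 80 mph, Time = 1 hours
80 x 1 = 80 miles

80 miles


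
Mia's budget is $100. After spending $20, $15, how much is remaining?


Add up expenses:
$20 + $15 = $35
Subtract from budget:
$100 - $35 = $65

$65


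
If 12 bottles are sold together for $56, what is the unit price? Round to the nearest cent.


Total cost: $56
Number of items: 12
Unit price: $56 / 12 = $4.6666... ≈ $4.67

$4.67


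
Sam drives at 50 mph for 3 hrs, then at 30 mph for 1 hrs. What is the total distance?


Leg 1 distance:
50 x 3 = 150 miles
Leg 2 distance:
30 x 1 = 30 miles
Total distance:
150 + 30 = 180 miles

180 miles


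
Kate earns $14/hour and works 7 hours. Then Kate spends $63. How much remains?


Calculate earnings:
7 x $14 = $98
Subtract spending:
$98 - $63 = $35

$35


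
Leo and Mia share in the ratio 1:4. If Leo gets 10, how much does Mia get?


Find the multiplier:
10 / 1 = 10
Apply to Mia's share:
4 x 10 = 40

40


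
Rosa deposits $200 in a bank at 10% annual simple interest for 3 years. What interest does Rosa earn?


Use the formula I = P x R x T / 100
P x R x T = 200 x 10 x 3 = 6000
I = 6000 / 100 = $60

$60


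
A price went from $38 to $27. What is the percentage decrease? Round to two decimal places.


Find the absolute change:
|27 - 38| = 11
Divide by original and multiply by 100:
11 / 38 x 100 = 28.9473...% ≈ 28.95%

28.95%


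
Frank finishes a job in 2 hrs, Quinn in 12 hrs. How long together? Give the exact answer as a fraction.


Frank's rate: 1/2 of the job per hour
Quinn's rate: 1/12 of the job per hour
Combined rate: 1/2 + 1/12 = 7/12 per hour
Time = 1 / (7/12) = 12/7 hours (≈ 1.71 hours)

12/7 hours


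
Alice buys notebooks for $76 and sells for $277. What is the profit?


Selling price = $277
Cost price = $76
Profit = selling price - cost price:
Profit = $277 - $76 = $201

$201


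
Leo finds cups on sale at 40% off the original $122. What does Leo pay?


Calculate the discount amount:
40% of $122 = $48.80
Subtract from original:
$122 - $48.80 = $73.20

$73.20


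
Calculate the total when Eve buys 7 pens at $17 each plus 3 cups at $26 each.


Cost of pens:
7 x $17 = $119
Cost of cups:
3 x $26 = $78
Add both:
$119 + $78 = $197

$197


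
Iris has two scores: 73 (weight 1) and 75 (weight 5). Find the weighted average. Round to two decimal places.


Weighted sum:
1 x 73 + 5 x 75 = 448
Total weight:
1 + 5 = 6
Weighted average:
448 / 6 = 74.6666... ≈ 74.67

74.67


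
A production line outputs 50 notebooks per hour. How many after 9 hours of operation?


Production rate: 50 notebooks per hour
Time: 9 hours
Total: 50 x 9 = 450 notebooks

450 notebooks


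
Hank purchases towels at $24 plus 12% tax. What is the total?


Calculate the tax:
12% of $24 = $2.88
Add tax to price:
$24 + $2.88 = $26.88

$26.88


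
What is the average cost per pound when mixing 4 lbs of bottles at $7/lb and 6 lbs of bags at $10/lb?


Cost of bottles:
4 x $7 = $28
Cost of bags:
6 x $10 = $60
Total cost: $28 + $60 = $88
Total weight: 10 lbs
Average: $88 / 10 = $8.80/lb

$8.80/lb


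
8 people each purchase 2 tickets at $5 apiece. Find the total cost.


Cost per person:
2 x $5 = $10
Group total:
8 x $10 = $80

$80


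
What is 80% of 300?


Convert percentage to decimal:
80% = 0.8
Multiply:
300 x 0.8 = 240

240


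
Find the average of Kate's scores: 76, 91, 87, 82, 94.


Add the scores:
76 + 91 + 87 + 82 + 94 = 430
Divide by the number of tests:
430 / 5 = 86

86


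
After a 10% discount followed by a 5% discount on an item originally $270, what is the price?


First discount:
10% of $270 = $27
Price after first discount:
$270 - $27 = $243
Second discount:
5% of $243 = $12.15
Final price:
$243 - $12.15 = $230.85

$230.85


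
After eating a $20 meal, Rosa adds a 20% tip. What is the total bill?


Calculate the tip:
20% of $20 = $4
Add tip to meal cost:
$20 + $4 = $24

$24


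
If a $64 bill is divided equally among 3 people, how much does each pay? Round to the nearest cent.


Total bill: $64
Number of people: 3
Each pays: $64 / 3 = $21.3333... ≈ $21.33

$21.33


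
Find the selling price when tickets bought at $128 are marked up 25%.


Calculate the markup amount:
25% of $128 = $32
Add to cost:
$128 + $32 = $160

$160


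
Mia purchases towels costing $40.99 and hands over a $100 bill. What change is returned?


Start with the amount paid:
$100
Subtract the price:
$100 - $40.99 = $59.01

$59.01


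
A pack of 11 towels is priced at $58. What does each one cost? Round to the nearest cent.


Total cost: $58
Number of items: 11
Unit price: $58 / 11 = $5.2727... ≈ $5.27

$5.27


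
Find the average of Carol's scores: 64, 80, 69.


Add the scores:
64 + 80 + 69 = 213
Divide by the number of tests:
213 / 3 = 71

71


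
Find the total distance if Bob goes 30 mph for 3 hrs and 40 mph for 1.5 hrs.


Leg 1 distance:
30 x 3 = 90 miles
Leg 2 distance:
40 x 1.5 = 60 miles
Total distance:
90 + 60 = 150 miles

150 miles


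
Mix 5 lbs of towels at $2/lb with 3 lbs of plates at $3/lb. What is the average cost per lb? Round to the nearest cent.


Cost of towels:
5 x $2 = $10
Cost of plates:
3 x $3 = $9
Total cost: $10 + $9 = $19
Total weight: 8 lbs
Average: $19 / 8 = $2.375 ≈ $2.38/lb

$2.38/lb


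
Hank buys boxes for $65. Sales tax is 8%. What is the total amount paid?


Calculate the tax:
8% of $65 = $5.20
Add tax to price:
$65 + $5.20 = $70.20

$70.20


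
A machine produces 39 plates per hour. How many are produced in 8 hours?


Production rate: 39 plates per hour
Time: 8 hours
Total: 39 x 8 = 312 plates

312 plates


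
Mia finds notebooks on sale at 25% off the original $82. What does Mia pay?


Calculate the discount amount:
25% of $82 = $20.50
Subtract from original:
$82 - $20.50 = $61.50

$61.50


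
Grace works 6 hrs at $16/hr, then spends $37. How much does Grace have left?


Calculate earnings:
6 x $16 = $96
Subtract spending:
$96 - $37 = $59

$59


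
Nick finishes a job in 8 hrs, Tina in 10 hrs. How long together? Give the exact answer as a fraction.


Nick's rate: 1/8 of the job per hour
Tina's rate: 1/10 of the job per hour
Combined rate: 1/8 + 1/10 = 9/40 per hour
Time = 1 / (9/40) = 40/9 hours (≈ 4.44 hours)

40/9 hours


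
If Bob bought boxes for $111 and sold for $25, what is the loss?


Selling price = $25
Cost price = $111
Loss = cost price - selling price:
Loss = $111 - $25 = $86

$86


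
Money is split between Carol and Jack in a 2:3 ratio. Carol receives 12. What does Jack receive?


Find the multiplier:
12 / 2 = 6
Apply to Jack's share:
3 x 6 = 18

18


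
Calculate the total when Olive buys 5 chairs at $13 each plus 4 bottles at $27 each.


Cost of chairs:
5 x $13 = $65
Cost of bottles:
4 x $27 = $108
Add both:
$65 + $108 = $173

$173


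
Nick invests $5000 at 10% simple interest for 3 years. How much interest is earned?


Use the formula I = P x R x T / 100
P x R x T = 5000 x 10 x 3 = 150000
I = 150000 / 100 = $1500

$1500


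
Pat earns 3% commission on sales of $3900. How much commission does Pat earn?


Convert rate to decimal:
3% = 0.03
Multiply by sales:
$3900 x 0.03 = $117

$117


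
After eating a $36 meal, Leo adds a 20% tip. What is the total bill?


Calculate the tip:
20% of $36 = $7.20
Add tip to meal cost:
$36 + $7.20 = $43.20

$43.20


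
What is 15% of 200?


Convert percentage to decimal:
15% = 0.15
Multiply:
200 x 0.15 = 30

30


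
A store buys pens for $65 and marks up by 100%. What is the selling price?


Calculate the markup amount:
100% of $65 = $65
Add to cost:
$65 + $65 = $130

$130


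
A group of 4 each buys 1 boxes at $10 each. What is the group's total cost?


Cost per person:
1 x $10 = $10
Group total:
4 x $10 = $40

$40


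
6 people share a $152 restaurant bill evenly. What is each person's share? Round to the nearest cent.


Total bill: $152
Number of people: 6
Each pays: $152 / 6 = $25.3333... ≈ $25.33

$25.33


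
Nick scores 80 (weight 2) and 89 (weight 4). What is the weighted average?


Weighted sum:
2 x 80 + 4 x 89 = 516
Total weight:
2 + 4 = 6
Weighted average:
516 / 6 = 86

86


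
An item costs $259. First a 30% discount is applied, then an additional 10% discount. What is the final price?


First discount:
30% of $259 = $77.70
Price after first discount:
$259 - $77.70 = $181.30
Second discount:
10% of $181.30 = $18.13
Final price:
$181.30 - $18.13 = $163.17

$163.17


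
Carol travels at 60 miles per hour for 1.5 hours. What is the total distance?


Use the formula: distance = speed x time
Speed = 60 mph, Time = 1.5 hours
60 x 1.5 = 90 miles

90 miles


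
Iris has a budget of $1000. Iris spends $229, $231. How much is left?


Add up expenses:
$229 + $231 = $460
Subtract from budget:
$1000 - $460 = $540

$540


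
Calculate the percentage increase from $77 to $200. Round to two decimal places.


Find the absolute change:
|200 - 77| = 123
Divide by original and multiply by 100:
123 / 77 x 100 = 159.7402...% ≈ 159.74%

159.74%


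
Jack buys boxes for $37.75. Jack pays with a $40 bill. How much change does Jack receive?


Start with the amount paid:
$40
Subtract the price:
$40 - $37.75 = $2.25

$2.25


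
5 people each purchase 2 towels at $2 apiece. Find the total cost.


Cost per person:
2 x $2 = $4
Group total:
5 x $4 = $20

$20


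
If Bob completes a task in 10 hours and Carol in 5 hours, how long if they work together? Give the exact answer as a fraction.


Bob's rate: 1/10 of the job per hour
Carol's rate: 1/5 of the job per hour
Combined rate: 1/10 + 1/5 = 3/10 per hour
Time = 1 / (3/10) = 10/3 hours (≈ 3.33 hours)

10/3 hours


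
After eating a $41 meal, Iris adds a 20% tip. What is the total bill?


Calculate the tip:
20% of $41 = $8.20
Add tip to meal cost:
$41 + $8.20 = $49.20

$49.20


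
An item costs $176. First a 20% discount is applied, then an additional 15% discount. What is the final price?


First discount:
20% of $176 = $35.20
Price after first discount:
$176 - $35.20 = $140.80
Second discount:
15% of $140.80 = $21.12
Final price:
$140.80 - $21.12 = $119.68

$119.68


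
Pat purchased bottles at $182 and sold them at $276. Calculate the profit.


Selling price = $276
Cost price = $182
Profit = selling price - cost price:
Profit = $276 - $182 = $94

$94


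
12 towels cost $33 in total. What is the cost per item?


Total cost: $33
Number of items: 12
Unit price: $33 / 12 = $2.75

$2.75


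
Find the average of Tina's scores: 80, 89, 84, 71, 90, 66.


Add the scores:
80 + 89 + 84 + 71 + 90 + 66 = 480
Divide by the number of tests:
480 / 6 = 80

80


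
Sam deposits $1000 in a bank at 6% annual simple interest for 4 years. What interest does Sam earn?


Use the formula I = P x R x T / 100
P x R x T = 1000 x 6 x 4 = 24000
I = 24000 / 100 = $240

$240


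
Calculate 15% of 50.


Convert percentage to decimal:
15% = 0.15
Multiply:
50 x 0.15 = 7.5

7.5


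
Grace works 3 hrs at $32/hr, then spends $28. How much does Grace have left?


Calculate earnings:
3 x $32 = $96
Subtract spending:
$96 - $28 = $68

$68


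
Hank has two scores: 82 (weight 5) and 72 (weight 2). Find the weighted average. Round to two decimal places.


Weighted sum:
5 x 82 + 2 x 72 = 554
Total weight:
5 + 2 = 7
Weighted average:
554 / 7 = 79.1428... ≈ 79.14

79.14


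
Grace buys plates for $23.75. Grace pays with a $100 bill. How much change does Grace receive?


Start with the amount paid:
$100
Subtract the price:
$100 - $23.75 = $76.25

$76.25


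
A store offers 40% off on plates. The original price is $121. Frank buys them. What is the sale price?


Calculate the discount amount:
40% of $121 = $48.40
Subtract from original:
$121 - $48.40 = $72.60

$72.60


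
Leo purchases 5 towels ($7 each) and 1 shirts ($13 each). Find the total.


Cost of towels:
5 x $7 = $35
Cost of shirts:
1 x $13 = $13
Add both:
$35 + $13 = $48

$48


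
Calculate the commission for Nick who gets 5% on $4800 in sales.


Convert rate to decimal:
5% = 0.05
Multiply by sales:
$4800 x 0.05 = $240

$240


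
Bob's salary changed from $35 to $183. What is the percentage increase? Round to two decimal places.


Find the absolute change:
|183 - 35| = 148
Divide by original and multiply by 100:
148 / 35 x 100 = 422.8571...% ≈ 422.86%

422.86%


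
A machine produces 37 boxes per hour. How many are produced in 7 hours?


Production rate: 37 boxes per hour
Time: 7 hours
Total: 37 x 7 = 259 boxes

259 boxes


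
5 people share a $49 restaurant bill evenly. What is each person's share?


Total bill: $49
Number of people: 5
Each pays: $49 / 5 = $9.80

$9.80


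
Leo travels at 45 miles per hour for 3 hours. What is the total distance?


Use the formula: distance = speed x time
Speed = 45 mph, Time = 3 hours
45 x 3 = 135 miles

135 miles


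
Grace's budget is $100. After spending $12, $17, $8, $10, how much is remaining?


Add up expenses:
$12 + $17 + $8 + $10 = $47
Subtract from budget:
$100 - $47 = $53

$53


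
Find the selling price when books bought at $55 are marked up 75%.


Calculate the markup amount:
75% of $55 = $41.25
Add to cost:
$55 + $41.25 = $96.25

$96.25


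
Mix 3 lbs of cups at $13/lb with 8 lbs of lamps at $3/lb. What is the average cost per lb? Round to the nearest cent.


Cost of cups:
3 x $13 = $39
Cost of lamps:
8 x $3 = $24
Total cost: $39 + $24 = $63
Total weight: 11 lbs
Average: $63 / 11 = $5.7272... ≈ $5.73/lb

$5.73/lb


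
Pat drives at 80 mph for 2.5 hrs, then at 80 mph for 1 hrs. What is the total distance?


Leg 1 distance:
80 x 2.5 = 200 miles
Leg 2 distance:
80 x 1 = 80 miles
Total distance:
200 + 80 = 280 miles

280 miles


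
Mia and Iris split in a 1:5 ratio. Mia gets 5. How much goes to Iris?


Find the multiplier:
5 / 1 = 5
Apply to Iris's share:
5 x 5 = 25

25


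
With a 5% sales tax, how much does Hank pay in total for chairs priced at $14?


Calculate the tax:
5% of $14 = $0.70
Add tax to price:
$14 + $0.70 = $14.70

$14.70


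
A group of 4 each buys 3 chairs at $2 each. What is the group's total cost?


Cost per person:
3 x $2 = $6
Group total:
4 x $6 = $24

$24


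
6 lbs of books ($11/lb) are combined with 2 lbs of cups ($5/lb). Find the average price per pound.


Cost of books:
6 x $11 = $66
Cost of cups:
2 x $5 = $10
Total cost: $66 + $10 = $76
Total weight: 8 lbs
Average: $76 / 8 = $9.50/lb

$9.50/lb


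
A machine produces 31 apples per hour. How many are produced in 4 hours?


Production rate: 31 apples per hour
Time: 4 hours
Total: 31 x 4 = 124 apples

124 apples


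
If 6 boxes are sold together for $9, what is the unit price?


Total cost: $9
Number of items: 6
Unit price: $9 / 6 = $1.50

$1.50


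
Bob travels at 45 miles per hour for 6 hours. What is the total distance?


Use the formula: distance = speed x time
Speed = 45 mph, Time = 6 hours
45 x 6 = 270 miles

270 miles


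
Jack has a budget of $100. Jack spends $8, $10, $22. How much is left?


Add up expenses:
$8 + $10 + $22 = $40
Subtract from budget:
$100 - $40 = $60

$60


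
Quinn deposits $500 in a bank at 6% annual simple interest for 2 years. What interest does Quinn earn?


Use the formula I = P x R x T / 100
P x R x T = 500 x 6 x 2 = 6000
I = 6000 / 100 = $60

$60


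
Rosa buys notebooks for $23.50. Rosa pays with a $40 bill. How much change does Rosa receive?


Start with the amount paid:
$40
Subtract the price:
$40 - $23.50 = $16.50

$16.50


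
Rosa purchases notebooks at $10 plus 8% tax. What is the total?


Calculate the tax:
8% of $10 = $0.80
Add tax to price:
$10 + $0.80 = $10.80

$10.80


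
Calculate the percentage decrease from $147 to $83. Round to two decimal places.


Find the absolute change:
|83 - 147| = 64
Divide by original and multiply by 100:
64 / 147 x 100 = 43.5374...% ≈ 43.54%

43.54%


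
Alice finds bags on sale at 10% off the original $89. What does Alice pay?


Calculate the discount amount:
10% of $89 = $8.90
Subtract from original:
$89 - $8.90 = $80.10

$80.10


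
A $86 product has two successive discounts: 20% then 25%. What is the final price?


First discount:
20% of $86 = $17.20
Price after first discount:
$86 - $17.20 = $68.80
Second discount:
25% of $68.80 = $17.20
Final price:
$68.80 - $17.20 = $51.60

$51.60


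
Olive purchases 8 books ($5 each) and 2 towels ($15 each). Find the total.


Cost of books:
8 x $5 = $40
Cost of towels:
2 x $15 = $30
Add both:
$40 + $30 = $70

$70


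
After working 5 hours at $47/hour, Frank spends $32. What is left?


Calculate earnings:
5 x $47 = $235
Subtract spending:
$235 - $32 = $203

$203


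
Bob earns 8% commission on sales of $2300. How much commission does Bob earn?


Convert rate to decimal:
8% = 0.08
Multiply by sales:
$2300 x 0.08 = $184

$184


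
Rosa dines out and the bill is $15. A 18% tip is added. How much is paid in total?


Calculate the tip:
18% of $15 = $2.70
Add tip to meal cost:
$15 + $2.70 = $17.70

$17.70


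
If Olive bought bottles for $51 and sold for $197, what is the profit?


Selling price = $197
Cost price = $51
Profit = selling price - cost price:
Profit = $197 - $51 = $146

$146


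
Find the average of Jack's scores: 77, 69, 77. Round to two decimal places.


Add the scores:
77 + 69 + 77 = 223
Divide by the number of tests:
223 / 3 = 74.3333... ≈ 74.33

74.33


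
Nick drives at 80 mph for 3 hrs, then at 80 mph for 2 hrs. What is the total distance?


Leg 1 distance:
80 x 3 = 240 miles
Leg 2 distance:
80 x 2 = 160 miles
Total distance:
240 + 160 = 400 miles

400 miles


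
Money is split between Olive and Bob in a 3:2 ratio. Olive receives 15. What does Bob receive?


Find the multiplier:
15 / 3 = 5
Apply to Bob's share:
2 x 5 = 10

10


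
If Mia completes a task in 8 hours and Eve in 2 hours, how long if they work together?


Mia's rate: 1/8 of the job per hour
Eve's rate: 1/2 of the job per hour
Combined rate: 1/8 + 1/2 = 5/8 per hour
Time = 1 / (5/8) = 8/5 = 1.6 hours

1.6 hours


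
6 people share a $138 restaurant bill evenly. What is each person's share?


Total bill: $138
Number of people: 6
Each pays: $138 / 6 = $23

$23


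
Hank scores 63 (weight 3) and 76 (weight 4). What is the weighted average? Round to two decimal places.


Weighted sum:
3 x 63 + 4 x 76 = 493
Total weight:
3 + 4 = 7
Weighted average:
493 / 7 = 70.4285... ≈ 70.43

70.43


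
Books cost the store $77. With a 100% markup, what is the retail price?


Calculate the markup amount:
100% of $77 = $77
Add to cost:
$77 + $77 = $154

$154


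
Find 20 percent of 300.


Convert percentage to decimal:
20% = 0.2
Multiply:
300 x 0.2 = 60

60


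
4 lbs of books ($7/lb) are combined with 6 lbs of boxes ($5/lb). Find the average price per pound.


Cost of books:
4 x $7 = $28
Cost of boxes:
6 x $5 = $30
Total cost: $28 + $30 = $58
Total weight: 10 lbs
Average: $58 / 10 = $5.80/lb

$5.80/lb


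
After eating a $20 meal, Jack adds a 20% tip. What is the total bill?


Calculate the tip:
20% of $20 = $4
Add tip to meal cost:
$20 + $4 = $24

$24


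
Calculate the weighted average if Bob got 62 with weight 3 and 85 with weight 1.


Weighted sum:
3 x 62 + 1 x 85 = 271
Total weight:
3 + 1 = 4
Weighted average:
271 / 4 = 67.75

67.75


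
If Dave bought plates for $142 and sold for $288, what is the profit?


Selling price = $288
Cost price = $142
Profit = selling price - cost price:
Profit = $288 - $142 = $146

$146


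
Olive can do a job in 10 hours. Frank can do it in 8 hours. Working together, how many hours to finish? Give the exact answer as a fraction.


Olive's rate: 1/10 of the job per hour
Frank's rate: 1/8 of the job per hour
Combined rate: 1/10 + 1/8 = 9/40 per hour
Time = 1 / (9/40) = 40/9 hours (≈ 4.44 hours)

40/9 hours


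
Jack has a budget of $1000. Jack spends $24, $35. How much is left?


Add up expenses:
$24 + $35 = $59
Subtract from budget:
$1000 - $59 = $941

$941


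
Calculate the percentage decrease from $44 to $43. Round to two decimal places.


Find the absolute change:
|43 - 44| = 1
Divide by original and multiply by 100:
1 / 44 x 100 = 2.2727...% ≈ 2.27%

2.27%


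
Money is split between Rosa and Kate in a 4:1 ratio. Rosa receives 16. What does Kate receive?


Find the multiplier:
16 / 4 = 4
Apply to Kate's share:
1 x 4 = 4

4


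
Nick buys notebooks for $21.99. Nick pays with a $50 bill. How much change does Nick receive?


Start with the amount paid:
$50
Subtract the price:
$50 - $21.99 = $28.01

$28.01


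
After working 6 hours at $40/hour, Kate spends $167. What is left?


Calculate earnings:
6 x $40 = $240
Subtract spending:
$240 - $167 = $73

$73


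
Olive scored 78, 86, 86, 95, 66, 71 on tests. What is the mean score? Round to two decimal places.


Add the scores:
78 + 86 + 86 + 95 + 66 + 71 = 482
Divide by the number of tests:
482 / 6 = 80.3333... ≈ 80.33

80.33


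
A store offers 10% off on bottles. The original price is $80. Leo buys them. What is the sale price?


Calculate the discount amount:
10% of $80 = $8
Subtract from original:
$80 - $8 = $72

$72


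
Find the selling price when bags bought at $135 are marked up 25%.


Calculate the markup amount:
25% of $135 = $33.75
Add to cost:
$135 + $33.75 = $168.75

$168.75


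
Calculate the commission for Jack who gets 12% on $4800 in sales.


Convert rate to decimal:
12% = 0.12
Multiply by sales:
$4800 x 0.12 = $576

$576


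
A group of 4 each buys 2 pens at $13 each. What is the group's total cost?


Cost per person:
2 x $13 = $26
Group total:
4 x $26 = $104

$104


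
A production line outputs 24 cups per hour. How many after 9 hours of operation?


Production rate: 24 cups per hour
Time: 9 hours
Total: 24 x 9 = 216 cups

216 cups


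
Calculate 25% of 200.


Convert percentage to decimal:
25% = 0.25
Multiply:
200 x 0.25 = 50

50


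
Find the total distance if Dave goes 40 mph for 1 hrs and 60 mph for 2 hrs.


Leg 1 distance:
40 x 1 = 40 miles
Leg 2 distance:
60 x 2 = 120 miles
Total distance:
40 + 120 = 160 miles

160 miles


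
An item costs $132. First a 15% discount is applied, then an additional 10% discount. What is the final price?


First discount:
15% of $132 = $19.80
Price after first discount:
$132 - $19.80 = $112.20
Second discount:
10% of $112.20 = $11.22
Final price:
$112.20 - $11.22 = $100.98

$100.98


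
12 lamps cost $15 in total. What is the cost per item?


Total cost: $15
Number of items: 12
Unit price: $15 / 12 = $1.25

$1.25


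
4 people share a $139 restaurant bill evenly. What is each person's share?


Total bill: $139
Number of people: 4
Each pays: $139 / 4 = $34.75

$34.75


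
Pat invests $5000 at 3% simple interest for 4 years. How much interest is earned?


Use the formula I = P x R x T / 100
P x R x T = 5000 x 3 x 4 = 60000
I = 60000 / 100 = $600

$600


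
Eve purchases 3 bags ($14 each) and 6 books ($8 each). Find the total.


Cost of bags:
3 x $14 = $42
Cost of books:
6 x $8 = $48
Add both:
$42 + $48 = $90

$90


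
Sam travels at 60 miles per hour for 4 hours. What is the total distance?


Use the formula: distance = speed x time
Speed = 60 mph, Time = 4 hours
60 x 4 = 240 miles

240 miles


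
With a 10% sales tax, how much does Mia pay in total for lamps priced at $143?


Calculate the tax:
10% of $143 = $14.30
Add tax to price:
$143 + $14.30 = $157.30

$157.30


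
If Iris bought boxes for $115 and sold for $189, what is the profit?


Selling price = $189
Cost price = $115
Profit = selling price - cost price:
Profit = $189 - $115 = $74

$74


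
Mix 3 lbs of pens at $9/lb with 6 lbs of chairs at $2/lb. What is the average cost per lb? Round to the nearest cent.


Cost of pens:
3 x $9 = $27
Cost of chairs:
6 x $2 = $12
Total cost: $27 + $12 = $39
Total weight: 9 lbs
Average: $39 / 9 = $4.3333... ≈ $4.33/lb

$4.33/lb


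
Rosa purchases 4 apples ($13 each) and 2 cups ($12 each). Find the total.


Cost of apples:
4 x $13 = $52
Cost of cups:
2 x $12 = $24
Add both:
$52 + $24 = $76

$76


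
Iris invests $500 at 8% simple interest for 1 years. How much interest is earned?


Use the formula I = P x R x T / 100
P x R x T = 500 x 8 x 1 = 4000
I = 4000 / 100 = $40

$40


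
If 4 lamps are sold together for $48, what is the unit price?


Total cost: $48
Number of items: 4
Unit price: $48 / 4 = $12

$12


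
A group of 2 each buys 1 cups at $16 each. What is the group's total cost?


Cost per person:
1 x $16 = $16
Group total:
2 x $16 = $32

$32


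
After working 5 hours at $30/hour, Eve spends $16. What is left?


Calculate earnings:
5 x $30 = $150
Subtract spending:
$150 - $16 = $134

$134


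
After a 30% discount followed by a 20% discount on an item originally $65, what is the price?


First discount:
30% of $65 = $19.50
Price after first discount:
$65 - $19.50 = $45.50
Second discount:
20% of $45.50 = $9.10
Final price:
$45.50 - $9.10 = $36.40

$36.40


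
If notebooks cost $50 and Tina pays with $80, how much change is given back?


Start with the amount paid:
$80
Subtract the price:
$80 - $50 = $30

$30


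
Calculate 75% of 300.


Convert percentage to decimal:
75% = 0.75
Multiply:
300 x 0.75 = 225

225


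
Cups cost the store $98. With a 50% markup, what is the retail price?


Calculate the markup amount:
50% of $98 = $49
Add to cost:
$98 + $49 = $147

$147


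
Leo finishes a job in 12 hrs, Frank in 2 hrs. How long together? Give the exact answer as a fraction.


Leo's rate: 1/12 of the job per hour
Frank's rate: 1/2 of the job per hour
Combined rate: 1/12 + 1/2 = 7/12 per hour
Time = 1 / (7/12) = 12/7 hours (≈ 1.71 hours)

12/7 hours


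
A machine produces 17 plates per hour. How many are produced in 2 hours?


Production rate: 17 plates per hour
Time: 2 hours
Total: 17 x 2 = 34 plates

34 plates


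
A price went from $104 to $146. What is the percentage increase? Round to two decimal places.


Find the absolute change:
|146 - 104| = 42
Divide by original and multiply by 100:
42 / 104 x 100 = 40.3846...% ≈ 40.38%

40.38%


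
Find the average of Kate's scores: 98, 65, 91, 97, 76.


Add the scores:
98 + 65 + 91 + 97 + 76 = 427
Divide by the number of tests:
427 / 5 = 85.4

85.4


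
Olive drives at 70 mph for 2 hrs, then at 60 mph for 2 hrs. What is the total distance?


Leg 1 distance:
70 x 2 = 140 miles
Leg 2 distance:
60 x 2 = 120 miles
Total distance:
140 + 120 = 260 miles

260 miles


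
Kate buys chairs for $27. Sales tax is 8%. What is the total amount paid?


Calculate the tax:
8% of $27 = $2.16
Add tax to price:
$27 + $2.16 = $29.16

$29.16


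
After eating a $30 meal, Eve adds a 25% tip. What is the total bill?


Calculate the tip:
25% of $30 = $7.50
Add tip to meal cost:
$30 + $7.50 = $37.50

$37.50


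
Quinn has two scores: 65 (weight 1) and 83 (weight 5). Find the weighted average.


Weighted sum:
1 x 65 + 5 x 83 = 480
Total weight:
1 + 5 = 6
Weighted average:
480 / 6 = 80

80


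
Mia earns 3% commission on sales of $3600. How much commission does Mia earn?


Convert rate to decimal:
3% = 0.03
Multiply by sales:
$3600 x 0.03 = $108

$108


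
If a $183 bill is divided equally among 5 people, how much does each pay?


Total bill: $183
Number of people: 5
Each pays: $183 / 5 = $36.60

$36.60


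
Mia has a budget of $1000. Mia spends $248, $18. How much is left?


Add up expenses:
$248 + $18 = $266
Subtract from budget:
$1000 - $266 = $734

$734


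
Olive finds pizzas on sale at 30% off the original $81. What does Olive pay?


Calculate the discount amount:
30% of $81 = $24.30
Subtract from original:
$81 - $24.30 = $56.70

$56.70


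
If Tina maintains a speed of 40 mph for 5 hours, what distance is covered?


Use the formula: distance = speed x time
Speed = 40 mph, Time = 5 hours
40 x 5 = 200 miles

200 miles


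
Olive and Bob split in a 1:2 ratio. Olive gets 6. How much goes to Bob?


Find the multiplier:
6 / 1 = 6
Apply to Bob's share:
2 x 6 = 12

12


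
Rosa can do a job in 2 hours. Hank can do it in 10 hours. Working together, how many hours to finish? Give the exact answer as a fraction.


Rosa's rate: 1/2 of the job per hour
Hank's rate: 1/10 of the job per hour
Combined rate: 1/2 + 1/10 = 3/5 per hour
Time = 1 / (3/5) = 5/3 hours (≈ 1.67 hours)

5/3 hours
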